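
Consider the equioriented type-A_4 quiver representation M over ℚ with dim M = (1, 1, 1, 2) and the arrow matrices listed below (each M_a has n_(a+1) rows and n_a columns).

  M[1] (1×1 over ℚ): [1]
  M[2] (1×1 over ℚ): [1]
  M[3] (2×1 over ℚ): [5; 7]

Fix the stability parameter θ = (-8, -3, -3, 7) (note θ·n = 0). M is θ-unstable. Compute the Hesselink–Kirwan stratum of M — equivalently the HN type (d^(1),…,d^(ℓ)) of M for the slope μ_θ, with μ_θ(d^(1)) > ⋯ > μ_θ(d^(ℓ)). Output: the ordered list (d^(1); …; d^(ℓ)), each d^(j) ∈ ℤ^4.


Via rank(M_{q-1}∘⋯∘M_p): M ≅ I[1,4], I[4,4].
μ_θ-semistable layers: μ^(1)=7; μ^(2)=-3; μ^(3)=-8

((0, 0, 0, 2); (0, 1, 1, 0); (1, 0, 0, 0))


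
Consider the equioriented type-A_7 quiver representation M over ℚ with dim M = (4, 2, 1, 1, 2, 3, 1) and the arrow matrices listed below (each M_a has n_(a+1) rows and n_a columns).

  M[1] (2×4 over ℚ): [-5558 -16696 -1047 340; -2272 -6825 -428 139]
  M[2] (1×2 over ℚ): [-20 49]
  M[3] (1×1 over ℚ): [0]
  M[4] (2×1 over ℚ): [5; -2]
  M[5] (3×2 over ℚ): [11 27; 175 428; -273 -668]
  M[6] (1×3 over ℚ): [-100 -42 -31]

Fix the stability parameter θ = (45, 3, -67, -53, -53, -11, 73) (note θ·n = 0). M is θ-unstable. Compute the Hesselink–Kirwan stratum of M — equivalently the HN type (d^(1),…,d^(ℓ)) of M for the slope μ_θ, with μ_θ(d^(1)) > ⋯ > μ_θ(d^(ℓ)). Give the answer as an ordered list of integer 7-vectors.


Via rank(M_{q-1}∘⋯∘M_p): M ≅ I[1,1]^2, I[1,2], I[1,3], I[4,7], I[5,6], I[6,6].
μ_θ-semistable layers: μ^(1)=73; μ^(2)=45; μ^(3)=24; μ^(4)=-19/3; μ^(5)=-11; μ^(6)=-53

((0, 0, 0, 0, 0, 0, 1); (2, 0, 0, 0, 0, 0, 0); (1, 1, 0, 0, 0, 0, 0); (1, 1, 1, 0, 0, 0, 0); (0, 0, 0, 0, 0, 3, 0); (0, 0, 0, 1, 2, 0, 0))


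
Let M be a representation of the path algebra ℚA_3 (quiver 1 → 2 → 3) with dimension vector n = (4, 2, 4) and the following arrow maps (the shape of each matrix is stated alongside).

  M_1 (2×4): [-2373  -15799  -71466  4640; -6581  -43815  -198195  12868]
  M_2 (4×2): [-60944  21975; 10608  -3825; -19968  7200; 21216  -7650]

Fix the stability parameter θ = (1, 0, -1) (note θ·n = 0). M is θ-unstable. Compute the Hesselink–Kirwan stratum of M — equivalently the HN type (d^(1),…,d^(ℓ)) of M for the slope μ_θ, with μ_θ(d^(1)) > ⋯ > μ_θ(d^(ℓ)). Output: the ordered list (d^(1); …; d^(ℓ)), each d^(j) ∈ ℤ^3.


Via rank(M_{q-1}∘⋯∘M_p): M ≅ I[1,1]^2, I[1,2], I[1,3], I[3,3]^3.
μ_θ-semistable layers: μ^(1)=1; μ^(2)=1/2; μ^(3)=0; μ^(4)=-1

((2, 0, 0); (1, 1, 0); (1, 1, 1); (0, 0, 3))


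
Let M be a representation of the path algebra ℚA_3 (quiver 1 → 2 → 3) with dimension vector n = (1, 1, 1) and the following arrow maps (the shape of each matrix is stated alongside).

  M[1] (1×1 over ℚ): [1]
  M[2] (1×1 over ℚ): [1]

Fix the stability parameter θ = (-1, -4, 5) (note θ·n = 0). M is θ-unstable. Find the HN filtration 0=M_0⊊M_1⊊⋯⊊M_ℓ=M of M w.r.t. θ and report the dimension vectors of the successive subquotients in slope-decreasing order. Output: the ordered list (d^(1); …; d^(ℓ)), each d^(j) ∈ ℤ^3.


Via rank(M_{q-1}∘⋯∘M_p): M ≅ I[1,3].
μ_θ-semistable layers: μ^(1)=5; μ^(2)=-5/2

((0, 0, 1); (1, 1, 0))


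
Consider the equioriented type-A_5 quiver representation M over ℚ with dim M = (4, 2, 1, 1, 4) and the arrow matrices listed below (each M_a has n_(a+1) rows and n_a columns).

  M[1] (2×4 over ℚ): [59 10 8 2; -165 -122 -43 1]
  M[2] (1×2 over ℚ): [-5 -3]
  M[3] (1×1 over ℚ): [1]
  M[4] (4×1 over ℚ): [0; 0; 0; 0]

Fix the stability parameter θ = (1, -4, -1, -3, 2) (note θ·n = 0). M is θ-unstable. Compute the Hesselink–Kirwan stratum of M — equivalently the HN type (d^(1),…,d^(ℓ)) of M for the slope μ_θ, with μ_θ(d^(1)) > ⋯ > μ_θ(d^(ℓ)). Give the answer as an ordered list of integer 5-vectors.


Interval decomposition of M: I[1,1]^2, I[1,2], I[1,4], I[5,5]^4.
HN type (ℓ=4): μ^(1)=2; μ^(2)=1; μ^(3)=-3/2; μ^(4)=-7/4

((0, 0, 0, 0, 4); (2, 0, 0, 0, 0); (1, 1, 0, 0, 0); (1, 1, 1, 1, 0))


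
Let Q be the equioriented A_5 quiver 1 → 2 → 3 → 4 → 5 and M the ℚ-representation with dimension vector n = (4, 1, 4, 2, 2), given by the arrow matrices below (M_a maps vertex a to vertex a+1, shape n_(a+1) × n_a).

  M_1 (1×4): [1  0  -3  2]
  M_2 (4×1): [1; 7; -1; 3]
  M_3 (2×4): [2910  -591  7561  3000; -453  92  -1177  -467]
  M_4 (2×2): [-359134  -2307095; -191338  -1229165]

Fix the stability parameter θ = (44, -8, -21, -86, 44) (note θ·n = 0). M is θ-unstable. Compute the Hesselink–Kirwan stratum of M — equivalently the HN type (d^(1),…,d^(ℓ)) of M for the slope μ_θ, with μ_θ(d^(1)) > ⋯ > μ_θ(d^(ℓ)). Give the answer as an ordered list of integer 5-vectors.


Interval decomposition of M: I[1,1]^3, I[1,5], I[3,3]^2, I[3,4], I[5,5].
HN type (ℓ=4): μ^(1)=44; μ^(2)=-71/4; μ^(3)=-21; μ^(4)=-107/2

((3, 0, 0, 0, 2); (1, 1, 1, 1, 0); (0, 0, 2, 0, 0); (0, 0, 1, 1, 0))


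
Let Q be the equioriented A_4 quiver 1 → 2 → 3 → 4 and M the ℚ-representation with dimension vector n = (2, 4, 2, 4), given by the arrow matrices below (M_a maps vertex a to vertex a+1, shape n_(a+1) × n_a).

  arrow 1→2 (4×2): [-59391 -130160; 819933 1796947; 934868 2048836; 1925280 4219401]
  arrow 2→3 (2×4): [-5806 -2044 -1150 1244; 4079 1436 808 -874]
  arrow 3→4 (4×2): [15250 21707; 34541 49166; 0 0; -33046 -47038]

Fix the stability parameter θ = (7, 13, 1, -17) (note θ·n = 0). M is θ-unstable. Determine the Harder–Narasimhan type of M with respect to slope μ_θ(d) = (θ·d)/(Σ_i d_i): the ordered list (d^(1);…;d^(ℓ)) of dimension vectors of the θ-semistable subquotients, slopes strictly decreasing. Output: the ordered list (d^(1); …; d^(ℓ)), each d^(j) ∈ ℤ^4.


Interval decomposition of M: I[1,4]^2, I[2,2]^2, I[4,4]^2.
HN type (ℓ=3): μ^(1)=13; μ^(2)=1; μ^(3)=-17

((0, 2, 0, 0); (2, 2, 2, 2); (0, 0, 0, 2))


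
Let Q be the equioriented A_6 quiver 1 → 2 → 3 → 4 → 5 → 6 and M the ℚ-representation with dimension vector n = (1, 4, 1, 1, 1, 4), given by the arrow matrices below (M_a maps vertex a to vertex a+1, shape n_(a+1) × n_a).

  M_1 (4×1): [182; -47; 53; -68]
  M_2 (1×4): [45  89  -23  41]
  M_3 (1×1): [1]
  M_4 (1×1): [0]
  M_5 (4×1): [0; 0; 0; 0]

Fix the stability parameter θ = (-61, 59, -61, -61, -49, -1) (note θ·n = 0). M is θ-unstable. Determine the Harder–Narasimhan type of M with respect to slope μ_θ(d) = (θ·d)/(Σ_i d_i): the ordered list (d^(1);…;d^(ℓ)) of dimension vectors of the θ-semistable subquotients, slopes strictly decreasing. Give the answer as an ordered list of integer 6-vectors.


Via rank(M_{q-1}∘⋯∘M_p): M ≅ I[1,2], I[2,2]^2, I[2,4], I[5,5], I[6,6]^4.
μ_θ-semistable layers: μ^(1)=59; μ^(2)=-1; μ^(3)=-21; μ^(4)=-49; μ^(5)=-61

((0, 3, 0, 0, 0, 0); (0, 0, 0, 0, 0, 4); (0, 1, 1, 1, 0, 0); (0, 0, 0, 0, 1, 0); (1, 0, 0, 0, 0, 0))


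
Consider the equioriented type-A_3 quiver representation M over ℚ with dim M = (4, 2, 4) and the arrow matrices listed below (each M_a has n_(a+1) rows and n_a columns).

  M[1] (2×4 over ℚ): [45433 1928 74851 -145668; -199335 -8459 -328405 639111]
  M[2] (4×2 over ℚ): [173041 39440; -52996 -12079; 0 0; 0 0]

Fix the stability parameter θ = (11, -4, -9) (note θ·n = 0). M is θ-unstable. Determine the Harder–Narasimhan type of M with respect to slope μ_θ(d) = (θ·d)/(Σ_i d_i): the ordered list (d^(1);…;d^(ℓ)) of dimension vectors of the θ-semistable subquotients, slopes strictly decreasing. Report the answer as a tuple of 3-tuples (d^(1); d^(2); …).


Via rank(M_{q-1}∘⋯∘M_p): M ≅ I[1,1]^2, I[1,3]^2, I[3,3]^2.
μ_θ-semistable layers: μ^(1)=11; μ^(2)=-2/3; μ^(3)=-9

((2, 0, 0); (2, 2, 2); (0, 0, 2))


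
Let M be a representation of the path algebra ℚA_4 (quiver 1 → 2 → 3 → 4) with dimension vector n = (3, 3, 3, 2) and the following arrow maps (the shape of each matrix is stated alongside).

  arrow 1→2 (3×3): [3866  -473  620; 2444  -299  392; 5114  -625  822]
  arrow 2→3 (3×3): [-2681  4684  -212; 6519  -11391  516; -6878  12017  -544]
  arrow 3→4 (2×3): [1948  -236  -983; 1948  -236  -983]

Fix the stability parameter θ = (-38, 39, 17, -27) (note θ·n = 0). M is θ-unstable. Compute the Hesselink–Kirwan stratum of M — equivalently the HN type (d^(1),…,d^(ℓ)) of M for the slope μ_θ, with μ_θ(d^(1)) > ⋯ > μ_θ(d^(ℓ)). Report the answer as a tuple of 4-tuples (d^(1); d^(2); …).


Interval decomposition of M: I[1,2], I[1,3], I[1,4], I[3,3], I[4,4].
HN type (ℓ=6): μ^(1)=39; μ^(2)=28; μ^(3)=17; μ^(4)=29/3; μ^(5)=-27; μ^(6)=-38

((0, 1, 0, 0); (0, 1, 1, 0); (0, 0, 1, 0); (0, 1, 1, 1); (0, 0, 0, 1); (3, 0, 0, 0))


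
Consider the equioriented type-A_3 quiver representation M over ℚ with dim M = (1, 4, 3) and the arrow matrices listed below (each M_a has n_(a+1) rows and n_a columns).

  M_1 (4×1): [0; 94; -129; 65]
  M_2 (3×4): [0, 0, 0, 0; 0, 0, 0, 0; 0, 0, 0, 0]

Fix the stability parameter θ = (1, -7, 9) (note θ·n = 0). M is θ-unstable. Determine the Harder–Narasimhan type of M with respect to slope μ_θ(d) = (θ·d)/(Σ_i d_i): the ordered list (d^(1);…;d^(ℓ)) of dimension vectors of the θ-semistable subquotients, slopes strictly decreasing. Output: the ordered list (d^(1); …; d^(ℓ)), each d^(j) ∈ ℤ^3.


Barcode: M ≅ I[1,2], I[2,2]^3, I[3,3]^3. HN layers by μ_θ (3 steps, strictly decreasing):
  μ^(1)=9; μ^(2)=-3; μ^(3)=-7

((0, 0, 3); (1, 1, 0); (0, 3, 0))


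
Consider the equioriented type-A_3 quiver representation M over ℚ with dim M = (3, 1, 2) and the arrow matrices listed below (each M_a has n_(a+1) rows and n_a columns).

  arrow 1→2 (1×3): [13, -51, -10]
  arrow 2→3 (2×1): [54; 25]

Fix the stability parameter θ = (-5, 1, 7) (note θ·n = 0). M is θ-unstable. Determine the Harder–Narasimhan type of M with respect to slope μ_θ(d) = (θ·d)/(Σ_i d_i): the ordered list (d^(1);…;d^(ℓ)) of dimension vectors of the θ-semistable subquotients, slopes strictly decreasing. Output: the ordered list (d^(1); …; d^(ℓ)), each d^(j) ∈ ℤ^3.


Via rank(M_{q-1}∘⋯∘M_p): M ≅ I[1,1]^2, I[1,3], I[3,3].
μ_θ-semistable layers: μ^(1)=7; μ^(2)=1; μ^(3)=-5

((0, 0, 2); (0, 1, 0); (3, 0, 0))


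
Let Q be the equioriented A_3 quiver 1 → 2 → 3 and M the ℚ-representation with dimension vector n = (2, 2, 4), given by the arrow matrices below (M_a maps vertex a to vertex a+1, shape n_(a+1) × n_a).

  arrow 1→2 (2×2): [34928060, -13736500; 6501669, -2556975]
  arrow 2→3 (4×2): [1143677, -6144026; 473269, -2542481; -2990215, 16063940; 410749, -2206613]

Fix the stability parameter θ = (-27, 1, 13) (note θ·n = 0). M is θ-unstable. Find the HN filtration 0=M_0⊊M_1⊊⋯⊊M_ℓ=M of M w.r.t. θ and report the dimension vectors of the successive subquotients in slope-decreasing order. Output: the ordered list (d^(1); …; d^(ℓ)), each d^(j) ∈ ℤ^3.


Via rank(M_{q-1}∘⋯∘M_p): M ≅ I[1,1], I[1,3], I[2,3], I[3,3]^2.
μ_θ-semistable layers: μ^(1)=13; μ^(2)=1; μ^(3)=-27

((0, 0, 4); (0, 2, 0); (2, 0, 0))


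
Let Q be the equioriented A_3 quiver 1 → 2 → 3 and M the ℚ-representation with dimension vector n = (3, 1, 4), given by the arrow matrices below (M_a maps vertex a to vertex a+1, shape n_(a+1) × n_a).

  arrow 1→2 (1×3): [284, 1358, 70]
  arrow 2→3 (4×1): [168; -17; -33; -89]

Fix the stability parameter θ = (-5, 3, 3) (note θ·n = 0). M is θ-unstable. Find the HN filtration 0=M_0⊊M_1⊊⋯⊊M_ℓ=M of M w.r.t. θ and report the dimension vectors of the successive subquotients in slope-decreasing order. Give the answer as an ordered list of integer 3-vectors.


Via rank(M_{q-1}∘⋯∘M_p): M ≅ I[1,1]^2, I[1,3], I[3,3]^3.
μ_θ-semistable layers: μ^(1)=3; μ^(2)=-5

((0, 1, 4); (3, 0, 0))


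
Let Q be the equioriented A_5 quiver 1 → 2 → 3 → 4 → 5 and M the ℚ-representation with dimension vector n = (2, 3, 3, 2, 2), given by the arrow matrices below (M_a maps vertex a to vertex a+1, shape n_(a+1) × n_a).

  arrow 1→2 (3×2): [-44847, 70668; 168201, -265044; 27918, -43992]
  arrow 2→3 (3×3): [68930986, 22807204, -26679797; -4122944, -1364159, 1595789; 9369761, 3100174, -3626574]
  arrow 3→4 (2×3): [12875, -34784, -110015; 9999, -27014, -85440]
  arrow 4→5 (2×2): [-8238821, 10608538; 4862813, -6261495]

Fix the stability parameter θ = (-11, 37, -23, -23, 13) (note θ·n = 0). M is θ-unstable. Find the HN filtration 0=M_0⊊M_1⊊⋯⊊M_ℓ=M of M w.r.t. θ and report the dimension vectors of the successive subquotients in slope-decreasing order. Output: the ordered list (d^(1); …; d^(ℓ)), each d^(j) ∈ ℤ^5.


Interval decomposition of M: I[1,1], I[1,5], I[2,3], I[2,5].
HN type (ℓ=4): μ^(1)=13; μ^(2)=7; μ^(3)=-3; μ^(4)=-11

((0, 0, 0, 0, 2); (0, 1, 1, 0, 0); (0, 2, 2, 2, 0); (2, 0, 0, 0, 0))


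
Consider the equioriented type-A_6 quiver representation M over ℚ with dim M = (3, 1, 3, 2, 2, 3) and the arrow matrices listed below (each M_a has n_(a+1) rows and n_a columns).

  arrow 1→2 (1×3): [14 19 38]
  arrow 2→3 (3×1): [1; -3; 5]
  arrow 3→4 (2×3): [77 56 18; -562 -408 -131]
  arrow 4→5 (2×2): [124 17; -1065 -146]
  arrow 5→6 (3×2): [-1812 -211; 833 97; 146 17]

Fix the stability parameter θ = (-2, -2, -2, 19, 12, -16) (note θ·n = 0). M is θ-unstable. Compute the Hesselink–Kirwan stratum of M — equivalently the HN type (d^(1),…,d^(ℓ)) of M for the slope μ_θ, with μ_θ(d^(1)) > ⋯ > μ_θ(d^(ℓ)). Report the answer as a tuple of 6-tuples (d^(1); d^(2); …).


Barcode: M ≅ I[1,1]^2, I[1,6], I[3,3], I[3,6], I[6,6]. HN layers by μ_θ (3 steps, strictly decreasing):
  μ^(1)=5; μ^(2)=-2; μ^(3)=-16

((0, 0, 0, 2, 2, 2); (3, 1, 3, 0, 0, 0); (0, 0, 0, 0, 0, 1))


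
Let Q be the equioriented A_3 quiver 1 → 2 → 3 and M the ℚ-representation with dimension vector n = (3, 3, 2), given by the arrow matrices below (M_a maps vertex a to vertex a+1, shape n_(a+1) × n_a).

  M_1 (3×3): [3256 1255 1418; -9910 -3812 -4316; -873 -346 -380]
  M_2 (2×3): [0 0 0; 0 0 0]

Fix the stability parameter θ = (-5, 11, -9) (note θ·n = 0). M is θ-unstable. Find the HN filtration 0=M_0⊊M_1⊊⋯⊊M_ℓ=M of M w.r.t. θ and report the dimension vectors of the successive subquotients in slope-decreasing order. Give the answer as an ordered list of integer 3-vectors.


Via rank(M_{q-1}∘⋯∘M_p): M ≅ I[1,2]^3, I[3,3]^2.
μ_θ-semistable layers: μ^(1)=11; μ^(2)=-5; μ^(3)=-9

((0, 3, 0); (3, 0, 0); (0, 0, 2))


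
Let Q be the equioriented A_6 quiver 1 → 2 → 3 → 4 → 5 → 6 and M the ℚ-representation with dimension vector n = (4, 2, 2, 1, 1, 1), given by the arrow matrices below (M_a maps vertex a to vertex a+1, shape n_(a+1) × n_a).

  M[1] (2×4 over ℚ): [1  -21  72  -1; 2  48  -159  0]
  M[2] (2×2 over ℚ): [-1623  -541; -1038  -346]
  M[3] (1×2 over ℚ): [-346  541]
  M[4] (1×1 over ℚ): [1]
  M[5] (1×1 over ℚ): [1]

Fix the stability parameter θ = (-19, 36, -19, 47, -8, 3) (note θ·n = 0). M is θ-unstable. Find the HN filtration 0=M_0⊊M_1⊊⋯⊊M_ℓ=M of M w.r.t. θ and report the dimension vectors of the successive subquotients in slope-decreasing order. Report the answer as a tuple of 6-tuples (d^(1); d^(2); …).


Via rank(M_{q-1}∘⋯∘M_p): M ≅ I[1,1]^2, I[1,2], I[1,3], I[3,6].
μ_θ-semistable layers: μ^(1)=36; μ^(2)=14; μ^(3)=17/2; μ^(4)=-19

((0, 1, 0, 0, 0, 0); (0, 0, 0, 1, 1, 1); (0, 1, 1, 0, 0, 0); (4, 0, 1, 0, 0, 0))


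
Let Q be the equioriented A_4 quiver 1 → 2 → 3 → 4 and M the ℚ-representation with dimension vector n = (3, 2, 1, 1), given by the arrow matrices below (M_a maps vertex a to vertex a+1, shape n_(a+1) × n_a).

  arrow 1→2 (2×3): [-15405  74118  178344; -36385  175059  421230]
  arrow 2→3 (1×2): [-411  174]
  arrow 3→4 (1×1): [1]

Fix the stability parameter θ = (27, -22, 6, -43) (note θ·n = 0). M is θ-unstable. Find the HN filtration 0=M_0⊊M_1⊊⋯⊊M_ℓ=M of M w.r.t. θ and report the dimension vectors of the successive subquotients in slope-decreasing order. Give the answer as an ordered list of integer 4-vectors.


Interval decomposition of M: I[1,1], I[1,2], I[1,4].
HN type (ℓ=3): μ^(1)=27; μ^(2)=5/2; μ^(3)=-8

((1, 0, 0, 0); (1, 1, 0, 0); (1, 1, 1, 1))


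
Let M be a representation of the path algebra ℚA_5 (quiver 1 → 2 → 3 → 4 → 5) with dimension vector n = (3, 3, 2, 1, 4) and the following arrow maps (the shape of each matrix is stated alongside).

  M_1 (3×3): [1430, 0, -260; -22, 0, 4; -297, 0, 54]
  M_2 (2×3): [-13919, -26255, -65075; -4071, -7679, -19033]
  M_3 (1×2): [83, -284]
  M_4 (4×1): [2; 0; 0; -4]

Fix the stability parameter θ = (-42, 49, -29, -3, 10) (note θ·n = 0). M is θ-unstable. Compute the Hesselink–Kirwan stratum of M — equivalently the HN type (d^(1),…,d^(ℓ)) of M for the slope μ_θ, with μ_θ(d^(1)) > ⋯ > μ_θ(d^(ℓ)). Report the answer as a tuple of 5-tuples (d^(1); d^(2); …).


Barcode: M ≅ I[1,1]^2, I[1,5], I[2,2], I[2,3], I[5,5]^3. HN layers by μ_θ (4 steps, strictly decreasing):
  μ^(1)=49; μ^(2)=10; μ^(3)=17/3; μ^(4)=-42

((0, 1, 0, 0, 0); (0, 1, 1, 0, 4); (0, 1, 1, 1, 0); (3, 0, 0, 0, 0))


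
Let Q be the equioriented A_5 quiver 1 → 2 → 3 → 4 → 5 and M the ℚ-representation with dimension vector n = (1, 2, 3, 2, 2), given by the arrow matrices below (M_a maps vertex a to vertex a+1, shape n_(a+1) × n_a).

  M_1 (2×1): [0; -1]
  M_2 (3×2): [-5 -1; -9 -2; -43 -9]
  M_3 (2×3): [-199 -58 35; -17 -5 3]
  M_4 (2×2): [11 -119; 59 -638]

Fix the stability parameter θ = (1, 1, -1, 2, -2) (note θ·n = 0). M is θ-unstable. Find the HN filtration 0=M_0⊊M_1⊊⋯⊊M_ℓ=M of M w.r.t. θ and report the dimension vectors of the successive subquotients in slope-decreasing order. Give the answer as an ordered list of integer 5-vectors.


Via rank(M_{q-1}∘⋯∘M_p): M ≅ I[1,3], I[2,5], I[3,5].
μ_θ-semistable layers: μ^(1)=1/3; μ^(2)=0; μ^(3)=-1

((1, 1, 1, 0, 0); (0, 1, 1, 2, 2); (0, 0, 1, 0, 0))


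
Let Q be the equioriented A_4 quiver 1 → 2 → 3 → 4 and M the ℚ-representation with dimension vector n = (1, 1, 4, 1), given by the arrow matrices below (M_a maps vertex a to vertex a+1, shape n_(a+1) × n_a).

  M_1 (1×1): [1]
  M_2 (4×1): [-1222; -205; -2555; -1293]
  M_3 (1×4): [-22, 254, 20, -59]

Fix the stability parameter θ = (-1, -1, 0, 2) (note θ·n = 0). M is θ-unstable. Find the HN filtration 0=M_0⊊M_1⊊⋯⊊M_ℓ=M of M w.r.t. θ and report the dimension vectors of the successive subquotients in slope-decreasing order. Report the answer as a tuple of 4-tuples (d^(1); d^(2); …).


Via rank(M_{q-1}∘⋯∘M_p): M ≅ I[1,4], I[3,3]^3.
μ_θ-semistable layers: μ^(1)=2; μ^(2)=0; μ^(3)=-1

((0, 0, 0, 1); (0, 0, 4, 0); (1, 1, 0, 0))


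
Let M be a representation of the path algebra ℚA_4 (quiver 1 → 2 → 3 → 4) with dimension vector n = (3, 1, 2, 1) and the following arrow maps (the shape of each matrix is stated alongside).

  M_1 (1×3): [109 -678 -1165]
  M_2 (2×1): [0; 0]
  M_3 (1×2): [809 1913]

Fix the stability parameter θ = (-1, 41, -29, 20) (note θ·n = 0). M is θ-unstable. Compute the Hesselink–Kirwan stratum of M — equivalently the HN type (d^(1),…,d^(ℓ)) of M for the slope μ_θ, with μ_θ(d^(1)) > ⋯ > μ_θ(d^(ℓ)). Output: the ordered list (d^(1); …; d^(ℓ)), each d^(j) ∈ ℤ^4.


Interval decomposition of M: I[1,1]^2, I[1,2], I[3,3], I[3,4].
HN type (ℓ=4): μ^(1)=41; μ^(2)=20; μ^(3)=-1; μ^(4)=-29

((0, 1, 0, 0); (0, 0, 0, 1); (3, 0, 0, 0); (0, 0, 2, 0))


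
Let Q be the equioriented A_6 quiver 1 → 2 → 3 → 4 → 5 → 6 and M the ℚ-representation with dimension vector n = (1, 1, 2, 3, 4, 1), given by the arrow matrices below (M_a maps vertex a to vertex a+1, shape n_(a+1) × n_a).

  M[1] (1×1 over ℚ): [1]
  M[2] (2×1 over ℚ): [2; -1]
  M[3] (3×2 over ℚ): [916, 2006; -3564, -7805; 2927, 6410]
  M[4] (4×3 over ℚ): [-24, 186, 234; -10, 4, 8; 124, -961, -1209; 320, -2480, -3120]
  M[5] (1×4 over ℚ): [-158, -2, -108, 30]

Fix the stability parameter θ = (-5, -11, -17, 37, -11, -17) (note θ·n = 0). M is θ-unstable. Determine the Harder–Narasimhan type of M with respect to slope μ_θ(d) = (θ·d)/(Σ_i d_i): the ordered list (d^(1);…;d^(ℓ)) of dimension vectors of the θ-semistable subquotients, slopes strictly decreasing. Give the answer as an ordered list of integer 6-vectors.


Via rank(M_{q-1}∘⋯∘M_p): M ≅ I[1,5], I[3,4], I[4,6], I[5,5]^2.
μ_θ-semistable layers: μ^(1)=37; μ^(2)=13; μ^(3)=3; μ^(4)=-11; μ^(5)=-17

((0, 0, 0, 1, 0, 0); (0, 0, 0, 1, 1, 0); (0, 0, 0, 1, 1, 1); (1, 1, 1, 0, 2, 0); (0, 0, 1, 0, 0, 0))


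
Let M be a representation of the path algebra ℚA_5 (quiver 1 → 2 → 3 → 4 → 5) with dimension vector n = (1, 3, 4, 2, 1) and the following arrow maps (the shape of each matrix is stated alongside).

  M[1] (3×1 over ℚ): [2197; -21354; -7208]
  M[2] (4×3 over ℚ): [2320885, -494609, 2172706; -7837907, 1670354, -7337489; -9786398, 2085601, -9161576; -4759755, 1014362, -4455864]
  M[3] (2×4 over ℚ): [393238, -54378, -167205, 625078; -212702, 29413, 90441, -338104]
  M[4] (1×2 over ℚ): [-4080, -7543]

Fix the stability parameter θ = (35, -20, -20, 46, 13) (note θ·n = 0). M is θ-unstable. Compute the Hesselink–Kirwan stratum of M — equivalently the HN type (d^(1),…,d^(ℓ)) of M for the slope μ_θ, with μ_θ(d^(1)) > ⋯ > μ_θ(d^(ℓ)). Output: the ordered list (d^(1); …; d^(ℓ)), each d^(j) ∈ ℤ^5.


Interval decomposition of M: I[1,5], I[2,3], I[2,4], I[3,3].
HN type (ℓ=4): μ^(1)=46; μ^(2)=59/2; μ^(3)=-5/3; μ^(4)=-20

((0, 0, 0, 1, 0); (0, 0, 0, 1, 1); (1, 1, 1, 0, 0); (0, 2, 3, 0, 0))


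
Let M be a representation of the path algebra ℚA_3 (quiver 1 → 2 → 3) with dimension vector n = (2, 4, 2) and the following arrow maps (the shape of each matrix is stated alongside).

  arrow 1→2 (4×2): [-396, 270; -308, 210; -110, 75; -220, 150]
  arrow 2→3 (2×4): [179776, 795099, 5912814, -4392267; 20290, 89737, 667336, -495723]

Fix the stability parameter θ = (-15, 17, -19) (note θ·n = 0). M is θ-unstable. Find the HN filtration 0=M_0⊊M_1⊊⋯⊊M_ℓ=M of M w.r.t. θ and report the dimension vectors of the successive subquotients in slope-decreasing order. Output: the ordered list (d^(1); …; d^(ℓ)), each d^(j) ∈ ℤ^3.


Interval decomposition of M: I[1,1], I[1,3], I[2,2]^2, I[2,3].
HN type (ℓ=3): μ^(1)=17; μ^(2)=-1; μ^(3)=-15

((0, 2, 0); (0, 2, 2); (2, 0, 0))


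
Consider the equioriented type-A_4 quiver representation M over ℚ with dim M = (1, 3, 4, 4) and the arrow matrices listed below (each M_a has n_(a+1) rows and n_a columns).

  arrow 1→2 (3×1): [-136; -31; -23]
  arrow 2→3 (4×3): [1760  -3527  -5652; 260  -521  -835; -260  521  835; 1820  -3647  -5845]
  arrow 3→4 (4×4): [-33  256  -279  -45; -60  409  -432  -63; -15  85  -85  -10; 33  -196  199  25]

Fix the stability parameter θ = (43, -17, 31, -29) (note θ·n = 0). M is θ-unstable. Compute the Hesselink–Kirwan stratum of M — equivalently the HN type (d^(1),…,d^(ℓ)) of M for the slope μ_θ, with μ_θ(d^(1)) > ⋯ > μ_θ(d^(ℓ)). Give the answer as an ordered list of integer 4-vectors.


Interval decomposition of M: I[1,4], I[2,2], I[2,3], I[3,3], I[3,4], I[4,4]^2.
HN type (ℓ=5): μ^(1)=31; μ^(2)=7; μ^(3)=1; μ^(4)=-17; μ^(5)=-29

((0, 0, 2, 0); (1, 1, 1, 1); (0, 0, 1, 1); (0, 2, 0, 0); (0, 0, 0, 2))


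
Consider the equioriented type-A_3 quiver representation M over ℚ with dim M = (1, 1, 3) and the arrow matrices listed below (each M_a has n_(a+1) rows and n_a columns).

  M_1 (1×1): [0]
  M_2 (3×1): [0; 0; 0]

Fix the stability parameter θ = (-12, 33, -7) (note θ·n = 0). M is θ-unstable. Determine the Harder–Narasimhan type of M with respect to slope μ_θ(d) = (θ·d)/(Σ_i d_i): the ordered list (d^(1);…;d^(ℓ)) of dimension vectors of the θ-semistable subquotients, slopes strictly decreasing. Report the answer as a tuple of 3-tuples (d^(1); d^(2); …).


Barcode: M ≅ I[1,1], I[2,2], I[3,3]^3. HN layers by μ_θ (3 steps, strictly decreasing):
  μ^(1)=33; μ^(2)=-7; μ^(3)=-12

((0, 1, 0); (0, 0, 3); (1, 0, 0))


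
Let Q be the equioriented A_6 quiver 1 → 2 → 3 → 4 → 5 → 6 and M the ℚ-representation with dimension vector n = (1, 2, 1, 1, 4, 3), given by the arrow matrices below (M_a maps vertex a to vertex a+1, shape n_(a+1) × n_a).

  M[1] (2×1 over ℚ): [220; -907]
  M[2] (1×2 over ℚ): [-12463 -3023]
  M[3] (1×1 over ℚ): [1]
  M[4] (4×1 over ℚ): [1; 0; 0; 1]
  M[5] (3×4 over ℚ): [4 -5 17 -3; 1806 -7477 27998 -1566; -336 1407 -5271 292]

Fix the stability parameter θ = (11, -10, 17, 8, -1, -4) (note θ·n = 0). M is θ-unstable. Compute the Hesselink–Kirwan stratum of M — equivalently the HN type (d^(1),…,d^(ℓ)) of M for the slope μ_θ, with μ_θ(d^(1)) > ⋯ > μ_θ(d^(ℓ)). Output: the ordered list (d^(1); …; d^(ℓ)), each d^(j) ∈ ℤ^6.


Barcode: M ≅ I[1,6], I[2,2], I[5,5], I[5,6]^2. HN layers by μ_θ (5 steps, strictly decreasing):
  μ^(1)=5; μ^(2)=1/2; μ^(3)=-1; μ^(4)=-5/2; μ^(5)=-10

((0, 0, 1, 1, 1, 1); (1, 1, 0, 0, 0, 0); (0, 0, 0, 0, 1, 0); (0, 0, 0, 0, 2, 2); (0, 1, 0, 0, 0, 0))


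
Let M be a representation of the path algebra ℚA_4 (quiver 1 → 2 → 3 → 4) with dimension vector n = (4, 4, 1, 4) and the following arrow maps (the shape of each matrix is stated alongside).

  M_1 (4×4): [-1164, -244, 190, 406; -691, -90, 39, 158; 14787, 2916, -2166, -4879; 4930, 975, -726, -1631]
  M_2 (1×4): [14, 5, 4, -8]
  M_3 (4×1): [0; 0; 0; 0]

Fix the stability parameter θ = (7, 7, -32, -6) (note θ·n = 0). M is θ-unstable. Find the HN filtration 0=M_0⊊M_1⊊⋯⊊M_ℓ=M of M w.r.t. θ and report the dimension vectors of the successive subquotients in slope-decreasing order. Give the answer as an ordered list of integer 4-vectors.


Interval decomposition of M: I[1,1], I[1,2]^2, I[1,3], I[2,2], I[4,4]^4.
HN type (ℓ=2): μ^(1)=7; μ^(2)=-6

((3, 3, 0, 0); (1, 1, 1, 4))


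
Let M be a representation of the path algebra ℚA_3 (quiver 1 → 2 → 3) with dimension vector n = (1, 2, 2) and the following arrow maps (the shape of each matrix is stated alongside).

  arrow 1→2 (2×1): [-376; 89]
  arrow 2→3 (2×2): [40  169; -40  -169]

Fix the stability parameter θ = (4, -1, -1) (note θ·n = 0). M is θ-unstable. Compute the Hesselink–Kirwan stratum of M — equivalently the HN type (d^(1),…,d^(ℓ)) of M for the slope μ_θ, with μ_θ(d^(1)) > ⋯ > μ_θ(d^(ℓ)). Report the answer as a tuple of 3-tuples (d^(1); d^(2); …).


Via rank(M_{q-1}∘⋯∘M_p): M ≅ I[1,3], I[2,2], I[3,3].
μ_θ-semistable layers: μ^(1)=2/3; μ^(2)=-1

((1, 1, 1); (0, 1, 1))


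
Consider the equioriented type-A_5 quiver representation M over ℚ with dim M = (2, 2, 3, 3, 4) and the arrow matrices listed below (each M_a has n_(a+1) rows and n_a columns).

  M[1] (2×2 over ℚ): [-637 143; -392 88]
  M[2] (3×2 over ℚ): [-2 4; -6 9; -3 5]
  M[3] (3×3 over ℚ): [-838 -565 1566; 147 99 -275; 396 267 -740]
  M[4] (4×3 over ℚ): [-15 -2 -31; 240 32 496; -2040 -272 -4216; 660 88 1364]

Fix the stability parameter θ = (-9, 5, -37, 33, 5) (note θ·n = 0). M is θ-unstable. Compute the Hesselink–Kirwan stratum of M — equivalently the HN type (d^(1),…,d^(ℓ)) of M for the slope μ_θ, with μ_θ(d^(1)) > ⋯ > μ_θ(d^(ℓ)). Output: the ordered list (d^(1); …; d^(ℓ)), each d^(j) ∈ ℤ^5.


Interval decomposition of M: I[1,1], I[1,4], I[2,4], I[3,3], I[4,5], I[5,5]^3.
HN type (ℓ=7): μ^(1)=33; μ^(2)=19; μ^(3)=5; μ^(4)=-9; μ^(5)=-41/3; μ^(6)=-16; μ^(7)=-37

((0, 0, 0, 2, 0); (0, 0, 0, 1, 1); (0, 0, 0, 0, 3); (1, 0, 0, 0, 0); (1, 1, 1, 0, 0); (0, 1, 1, 0, 0); (0, 0, 1, 0, 0))


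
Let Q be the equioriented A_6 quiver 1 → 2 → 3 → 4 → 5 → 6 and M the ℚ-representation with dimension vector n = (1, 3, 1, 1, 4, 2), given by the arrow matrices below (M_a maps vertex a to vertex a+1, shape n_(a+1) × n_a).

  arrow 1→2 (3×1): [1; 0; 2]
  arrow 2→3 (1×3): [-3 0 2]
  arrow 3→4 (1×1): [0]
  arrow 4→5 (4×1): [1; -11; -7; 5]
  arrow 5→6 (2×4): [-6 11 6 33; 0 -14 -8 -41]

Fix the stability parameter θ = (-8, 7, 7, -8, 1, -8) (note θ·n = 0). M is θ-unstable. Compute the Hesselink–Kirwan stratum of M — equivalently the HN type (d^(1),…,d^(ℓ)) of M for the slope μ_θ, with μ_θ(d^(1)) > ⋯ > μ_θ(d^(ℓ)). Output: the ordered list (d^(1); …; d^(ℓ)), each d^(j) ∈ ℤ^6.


Via rank(M_{q-1}∘⋯∘M_p): M ≅ I[1,3], I[2,2]^2, I[4,6], I[5,5]^2, I[5,6].
μ_θ-semistable layers: μ^(1)=7; μ^(2)=1; μ^(3)=-7/2; μ^(4)=-8

((0, 3, 1, 0, 0, 0); (0, 0, 0, 0, 2, 0); (0, 0, 0, 0, 2, 2); (1, 0, 0, 1, 0, 0))


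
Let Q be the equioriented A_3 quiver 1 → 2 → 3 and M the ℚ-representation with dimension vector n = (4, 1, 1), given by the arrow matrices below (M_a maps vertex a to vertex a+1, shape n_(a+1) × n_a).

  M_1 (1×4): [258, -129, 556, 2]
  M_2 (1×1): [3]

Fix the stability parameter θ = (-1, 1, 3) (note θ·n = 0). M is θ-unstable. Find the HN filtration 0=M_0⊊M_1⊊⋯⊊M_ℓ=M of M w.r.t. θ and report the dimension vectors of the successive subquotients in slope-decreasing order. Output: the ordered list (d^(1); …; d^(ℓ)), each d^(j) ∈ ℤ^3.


Barcode: M ≅ I[1,1]^3, I[1,3]. HN layers by μ_θ (3 steps, strictly decreasing):
  μ^(1)=3; μ^(2)=1; μ^(3)=-1

((0, 0, 1); (0, 1, 0); (4, 0, 0))


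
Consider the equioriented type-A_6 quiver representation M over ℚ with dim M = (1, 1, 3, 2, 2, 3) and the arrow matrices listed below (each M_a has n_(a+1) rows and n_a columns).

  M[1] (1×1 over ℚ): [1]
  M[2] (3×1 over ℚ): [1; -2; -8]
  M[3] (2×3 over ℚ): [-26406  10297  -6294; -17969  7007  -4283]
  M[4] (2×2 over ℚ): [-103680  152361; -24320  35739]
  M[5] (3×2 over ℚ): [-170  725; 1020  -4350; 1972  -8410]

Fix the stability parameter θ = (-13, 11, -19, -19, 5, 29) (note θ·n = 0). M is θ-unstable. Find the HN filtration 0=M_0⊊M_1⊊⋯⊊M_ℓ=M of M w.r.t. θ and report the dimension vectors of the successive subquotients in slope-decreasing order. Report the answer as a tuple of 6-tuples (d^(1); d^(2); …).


Barcode: M ≅ I[1,6], I[3,3], I[3,4], I[5,5], I[6,6]^2. HN layers by μ_θ (5 steps, strictly decreasing):
  μ^(1)=29; μ^(2)=5; μ^(3)=-9; μ^(4)=-13; μ^(5)=-19

((0, 0, 0, 0, 0, 3); (0, 0, 0, 0, 2, 0); (0, 1, 1, 1, 0, 0); (1, 0, 0, 0, 0, 0); (0, 0, 2, 1, 0, 0))


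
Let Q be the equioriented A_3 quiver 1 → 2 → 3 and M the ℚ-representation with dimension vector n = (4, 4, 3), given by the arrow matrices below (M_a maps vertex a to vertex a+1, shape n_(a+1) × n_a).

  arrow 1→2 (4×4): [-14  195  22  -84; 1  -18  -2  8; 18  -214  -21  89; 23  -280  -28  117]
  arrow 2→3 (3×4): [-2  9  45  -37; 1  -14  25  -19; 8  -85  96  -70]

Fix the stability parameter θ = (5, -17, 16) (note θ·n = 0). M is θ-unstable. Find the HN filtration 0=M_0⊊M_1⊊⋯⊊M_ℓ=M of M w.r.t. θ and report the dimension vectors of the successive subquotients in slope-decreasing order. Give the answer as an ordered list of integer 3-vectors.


Interval decomposition of M: I[1,2], I[1,3]^3.
HN type (ℓ=2): μ^(1)=16; μ^(2)=-6

((0, 0, 3); (4, 4, 0))


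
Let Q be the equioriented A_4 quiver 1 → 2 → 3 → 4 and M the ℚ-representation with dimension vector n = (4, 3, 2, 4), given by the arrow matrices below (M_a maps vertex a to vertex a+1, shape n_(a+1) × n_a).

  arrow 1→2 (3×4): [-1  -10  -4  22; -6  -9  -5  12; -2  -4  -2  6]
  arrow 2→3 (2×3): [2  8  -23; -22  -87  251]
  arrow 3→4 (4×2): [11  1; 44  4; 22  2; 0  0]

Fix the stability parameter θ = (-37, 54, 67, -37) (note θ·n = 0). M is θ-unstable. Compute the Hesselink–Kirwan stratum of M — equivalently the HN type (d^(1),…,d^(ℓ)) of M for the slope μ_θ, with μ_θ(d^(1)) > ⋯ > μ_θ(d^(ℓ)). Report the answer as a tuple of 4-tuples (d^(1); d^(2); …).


Barcode: M ≅ I[1,1], I[1,2], I[1,3], I[1,4], I[4,4]^3. HN layers by μ_θ (4 steps, strictly decreasing):
  μ^(1)=67; μ^(2)=54; μ^(3)=28; μ^(4)=-37

((0, 0, 1, 0); (0, 2, 0, 0); (0, 1, 1, 1); (4, 0, 0, 3))


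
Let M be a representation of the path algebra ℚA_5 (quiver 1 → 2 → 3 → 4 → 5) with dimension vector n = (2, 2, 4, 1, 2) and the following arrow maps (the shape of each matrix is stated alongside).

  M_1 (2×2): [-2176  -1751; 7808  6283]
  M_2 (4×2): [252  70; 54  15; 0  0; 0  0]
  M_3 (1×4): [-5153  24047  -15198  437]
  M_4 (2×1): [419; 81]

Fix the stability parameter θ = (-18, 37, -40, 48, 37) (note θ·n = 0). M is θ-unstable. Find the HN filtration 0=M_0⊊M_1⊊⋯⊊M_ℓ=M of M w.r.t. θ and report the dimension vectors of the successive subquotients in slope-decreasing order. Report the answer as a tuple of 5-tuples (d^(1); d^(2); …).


Barcode: M ≅ I[1,1], I[1,5], I[2,2], I[3,3]^3, I[5,5]. HN layers by μ_θ (5 steps, strictly decreasing):
  μ^(1)=85/2; μ^(2)=37; μ^(3)=-3/2; μ^(4)=-18; μ^(5)=-40

((0, 0, 0, 1, 1); (0, 1, 0, 0, 1); (0, 1, 1, 0, 0); (2, 0, 0, 0, 0); (0, 0, 3, 0, 0))


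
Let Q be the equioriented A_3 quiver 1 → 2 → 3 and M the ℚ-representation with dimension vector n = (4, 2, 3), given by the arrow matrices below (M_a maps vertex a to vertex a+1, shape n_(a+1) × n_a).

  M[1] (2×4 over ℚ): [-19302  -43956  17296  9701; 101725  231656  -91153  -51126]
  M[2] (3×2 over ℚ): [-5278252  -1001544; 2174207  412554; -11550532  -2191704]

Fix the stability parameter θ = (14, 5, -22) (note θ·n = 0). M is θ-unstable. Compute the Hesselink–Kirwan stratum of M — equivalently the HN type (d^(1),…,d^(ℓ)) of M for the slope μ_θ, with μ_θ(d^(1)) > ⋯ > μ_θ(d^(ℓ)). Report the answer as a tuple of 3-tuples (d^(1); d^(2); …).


Barcode: M ≅ I[1,1]^2, I[1,2], I[1,3], I[3,3]^2. HN layers by μ_θ (4 steps, strictly decreasing):
  μ^(1)=14; μ^(2)=19/2; μ^(3)=-1; μ^(4)=-22

((2, 0, 0); (1, 1, 0); (1, 1, 1); (0, 0, 2))


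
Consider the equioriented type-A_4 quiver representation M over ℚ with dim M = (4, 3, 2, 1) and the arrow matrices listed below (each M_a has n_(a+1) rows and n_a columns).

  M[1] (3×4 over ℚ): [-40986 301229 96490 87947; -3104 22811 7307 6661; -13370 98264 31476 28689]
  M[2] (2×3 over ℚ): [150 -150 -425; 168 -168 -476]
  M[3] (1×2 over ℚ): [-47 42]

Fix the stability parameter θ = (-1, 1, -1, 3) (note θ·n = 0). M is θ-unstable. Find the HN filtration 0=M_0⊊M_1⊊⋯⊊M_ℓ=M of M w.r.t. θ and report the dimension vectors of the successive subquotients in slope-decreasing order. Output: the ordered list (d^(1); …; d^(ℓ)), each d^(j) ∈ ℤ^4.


Via rank(M_{q-1}∘⋯∘M_p): M ≅ I[1,1], I[1,2]^2, I[1,4], I[3,3].
μ_θ-semistable layers: μ^(1)=3; μ^(2)=1; μ^(3)=0; μ^(4)=-1

((0, 0, 0, 1); (0, 2, 0, 0); (0, 1, 1, 0); (4, 0, 1, 0))


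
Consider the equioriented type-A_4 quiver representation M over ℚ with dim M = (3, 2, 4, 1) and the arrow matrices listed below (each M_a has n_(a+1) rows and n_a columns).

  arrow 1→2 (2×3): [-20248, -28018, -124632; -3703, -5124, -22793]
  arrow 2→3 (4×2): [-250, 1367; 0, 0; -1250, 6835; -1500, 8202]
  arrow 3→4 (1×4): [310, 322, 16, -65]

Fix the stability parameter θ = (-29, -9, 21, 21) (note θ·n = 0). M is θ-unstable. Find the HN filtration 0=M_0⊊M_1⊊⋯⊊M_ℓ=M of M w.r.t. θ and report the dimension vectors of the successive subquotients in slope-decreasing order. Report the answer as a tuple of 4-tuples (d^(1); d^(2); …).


Barcode: M ≅ I[1,1], I[1,2], I[1,3], I[3,3]^2, I[3,4]. HN layers by μ_θ (3 steps, strictly decreasing):
  μ^(1)=21; μ^(2)=-9; μ^(3)=-29

((0, 0, 4, 1); (0, 2, 0, 0); (3, 0, 0, 0))


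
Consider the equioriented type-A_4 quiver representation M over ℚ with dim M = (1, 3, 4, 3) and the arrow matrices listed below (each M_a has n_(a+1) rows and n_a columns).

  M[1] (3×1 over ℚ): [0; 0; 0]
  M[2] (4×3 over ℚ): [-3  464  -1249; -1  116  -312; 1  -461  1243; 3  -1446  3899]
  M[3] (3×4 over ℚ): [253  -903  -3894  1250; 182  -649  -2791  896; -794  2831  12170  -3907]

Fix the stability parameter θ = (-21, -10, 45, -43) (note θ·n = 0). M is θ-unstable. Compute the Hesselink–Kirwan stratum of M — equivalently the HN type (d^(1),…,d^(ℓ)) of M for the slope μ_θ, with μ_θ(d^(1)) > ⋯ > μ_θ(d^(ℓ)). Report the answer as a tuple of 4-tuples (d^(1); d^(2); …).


Interval decomposition of M: I[1,1], I[2,3], I[2,4]^2, I[3,4].
HN type (ℓ=4): μ^(1)=45; μ^(2)=1; μ^(3)=-10; μ^(4)=-21

((0, 0, 1, 0); (0, 0, 3, 3); (0, 3, 0, 0); (1, 0, 0, 0))


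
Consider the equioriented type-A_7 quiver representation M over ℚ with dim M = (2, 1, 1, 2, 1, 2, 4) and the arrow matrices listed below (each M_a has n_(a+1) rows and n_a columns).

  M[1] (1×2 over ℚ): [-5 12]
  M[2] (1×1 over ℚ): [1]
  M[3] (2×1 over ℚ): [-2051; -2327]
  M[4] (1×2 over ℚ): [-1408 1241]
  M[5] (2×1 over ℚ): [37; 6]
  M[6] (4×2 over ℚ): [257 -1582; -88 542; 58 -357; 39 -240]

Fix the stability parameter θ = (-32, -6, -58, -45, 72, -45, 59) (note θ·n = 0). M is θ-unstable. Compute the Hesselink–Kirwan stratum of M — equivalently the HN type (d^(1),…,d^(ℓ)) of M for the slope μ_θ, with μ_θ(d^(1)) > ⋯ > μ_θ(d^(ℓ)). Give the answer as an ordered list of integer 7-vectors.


Barcode: M ≅ I[1,1], I[1,7], I[4,4], I[6,7], I[7,7]^2. HN layers by μ_θ (5 steps, strictly decreasing):
  μ^(1)=59; μ^(2)=27/2; μ^(3)=-32; μ^(4)=-141/4; μ^(5)=-45

((0, 0, 0, 0, 0, 0, 4); (0, 0, 0, 0, 1, 1, 0); (1, 0, 0, 0, 0, 0, 0); (1, 1, 1, 1, 0, 0, 0); (0, 0, 0, 1, 0, 1, 0))


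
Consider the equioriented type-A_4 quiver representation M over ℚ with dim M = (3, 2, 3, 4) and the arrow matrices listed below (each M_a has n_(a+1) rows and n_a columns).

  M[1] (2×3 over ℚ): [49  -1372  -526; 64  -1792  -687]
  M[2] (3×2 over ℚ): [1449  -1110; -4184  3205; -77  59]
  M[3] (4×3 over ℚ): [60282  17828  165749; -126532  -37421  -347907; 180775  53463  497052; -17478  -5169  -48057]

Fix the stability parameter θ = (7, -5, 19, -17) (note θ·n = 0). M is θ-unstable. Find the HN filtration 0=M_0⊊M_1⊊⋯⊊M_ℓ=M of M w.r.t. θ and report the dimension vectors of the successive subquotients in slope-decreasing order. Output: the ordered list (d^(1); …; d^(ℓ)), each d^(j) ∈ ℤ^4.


Barcode: M ≅ I[1,1], I[1,4]^2, I[3,4], I[4,4]. HN layers by μ_θ (3 steps, strictly decreasing):
  μ^(1)=7; μ^(2)=1; μ^(3)=-17

((1, 0, 0, 0); (2, 2, 3, 3); (0, 0, 0, 1))


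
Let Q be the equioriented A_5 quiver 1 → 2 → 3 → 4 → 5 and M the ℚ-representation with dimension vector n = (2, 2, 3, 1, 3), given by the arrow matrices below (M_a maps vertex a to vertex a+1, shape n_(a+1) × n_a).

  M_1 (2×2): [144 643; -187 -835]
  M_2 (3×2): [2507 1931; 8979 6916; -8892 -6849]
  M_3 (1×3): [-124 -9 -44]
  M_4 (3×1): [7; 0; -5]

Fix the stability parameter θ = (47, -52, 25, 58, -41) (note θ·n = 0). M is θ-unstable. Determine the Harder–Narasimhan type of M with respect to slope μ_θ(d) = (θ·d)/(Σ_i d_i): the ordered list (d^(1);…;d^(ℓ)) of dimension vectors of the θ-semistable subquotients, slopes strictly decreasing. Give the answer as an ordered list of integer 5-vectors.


Via rank(M_{q-1}∘⋯∘M_p): M ≅ I[1,3], I[1,5], I[3,3], I[5,5]^2.
μ_θ-semistable layers: μ^(1)=25; μ^(2)=14; μ^(3)=-5/2; μ^(4)=-41

((0, 0, 2, 0, 0); (0, 0, 1, 1, 1); (2, 2, 0, 0, 0); (0, 0, 0, 0, 2))


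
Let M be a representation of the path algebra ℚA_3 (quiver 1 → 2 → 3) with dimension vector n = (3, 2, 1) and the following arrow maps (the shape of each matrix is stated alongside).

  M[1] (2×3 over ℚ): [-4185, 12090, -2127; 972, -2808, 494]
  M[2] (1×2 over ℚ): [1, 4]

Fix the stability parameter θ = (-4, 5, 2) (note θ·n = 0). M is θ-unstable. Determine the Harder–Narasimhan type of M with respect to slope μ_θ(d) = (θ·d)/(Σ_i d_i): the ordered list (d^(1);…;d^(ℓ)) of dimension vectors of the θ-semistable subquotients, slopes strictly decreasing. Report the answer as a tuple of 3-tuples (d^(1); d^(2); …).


Interval decomposition of M: I[1,1], I[1,2], I[1,3].
HN type (ℓ=3): μ^(1)=5; μ^(2)=7/2; μ^(3)=-4

((0, 1, 0); (0, 1, 1); (3, 0, 0))
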